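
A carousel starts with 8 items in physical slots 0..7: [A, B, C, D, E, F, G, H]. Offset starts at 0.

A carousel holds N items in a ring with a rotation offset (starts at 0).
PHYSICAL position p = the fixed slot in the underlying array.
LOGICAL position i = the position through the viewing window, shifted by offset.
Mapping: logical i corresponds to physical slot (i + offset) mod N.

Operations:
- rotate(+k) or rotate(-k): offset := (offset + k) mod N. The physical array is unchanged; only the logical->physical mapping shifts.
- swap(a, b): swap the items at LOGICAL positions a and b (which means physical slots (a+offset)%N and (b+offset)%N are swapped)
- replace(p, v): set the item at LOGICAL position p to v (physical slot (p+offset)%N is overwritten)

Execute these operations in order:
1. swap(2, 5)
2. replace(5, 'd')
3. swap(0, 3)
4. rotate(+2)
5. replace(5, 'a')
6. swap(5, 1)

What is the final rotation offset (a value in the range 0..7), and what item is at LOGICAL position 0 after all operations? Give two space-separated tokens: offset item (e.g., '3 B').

Answer: 2 F

Derivation:
After op 1 (swap(2, 5)): offset=0, physical=[A,B,F,D,E,C,G,H], logical=[A,B,F,D,E,C,G,H]
After op 2 (replace(5, 'd')): offset=0, physical=[A,B,F,D,E,d,G,H], logical=[A,B,F,D,E,d,G,H]
After op 3 (swap(0, 3)): offset=0, physical=[D,B,F,A,E,d,G,H], logical=[D,B,F,A,E,d,G,H]
After op 4 (rotate(+2)): offset=2, physical=[D,B,F,A,E,d,G,H], logical=[F,A,E,d,G,H,D,B]
After op 5 (replace(5, 'a')): offset=2, physical=[D,B,F,A,E,d,G,a], logical=[F,A,E,d,G,a,D,B]
After op 6 (swap(5, 1)): offset=2, physical=[D,B,F,a,E,d,G,A], logical=[F,a,E,d,G,A,D,B]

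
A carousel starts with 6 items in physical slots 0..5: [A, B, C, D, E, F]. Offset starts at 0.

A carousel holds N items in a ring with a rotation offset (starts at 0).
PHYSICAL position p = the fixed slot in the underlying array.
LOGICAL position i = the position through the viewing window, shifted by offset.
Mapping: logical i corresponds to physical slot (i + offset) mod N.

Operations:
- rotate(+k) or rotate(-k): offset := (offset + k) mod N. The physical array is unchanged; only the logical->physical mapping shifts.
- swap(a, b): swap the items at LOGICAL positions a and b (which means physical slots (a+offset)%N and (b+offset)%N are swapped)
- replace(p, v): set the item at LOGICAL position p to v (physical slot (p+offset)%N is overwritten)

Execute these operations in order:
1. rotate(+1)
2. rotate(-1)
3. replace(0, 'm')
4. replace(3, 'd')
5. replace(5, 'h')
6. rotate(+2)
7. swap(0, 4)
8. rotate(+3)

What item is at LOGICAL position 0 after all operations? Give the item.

After op 1 (rotate(+1)): offset=1, physical=[A,B,C,D,E,F], logical=[B,C,D,E,F,A]
After op 2 (rotate(-1)): offset=0, physical=[A,B,C,D,E,F], logical=[A,B,C,D,E,F]
After op 3 (replace(0, 'm')): offset=0, physical=[m,B,C,D,E,F], logical=[m,B,C,D,E,F]
After op 4 (replace(3, 'd')): offset=0, physical=[m,B,C,d,E,F], logical=[m,B,C,d,E,F]
After op 5 (replace(5, 'h')): offset=0, physical=[m,B,C,d,E,h], logical=[m,B,C,d,E,h]
After op 6 (rotate(+2)): offset=2, physical=[m,B,C,d,E,h], logical=[C,d,E,h,m,B]
After op 7 (swap(0, 4)): offset=2, physical=[C,B,m,d,E,h], logical=[m,d,E,h,C,B]
After op 8 (rotate(+3)): offset=5, physical=[C,B,m,d,E,h], logical=[h,C,B,m,d,E]

Answer: h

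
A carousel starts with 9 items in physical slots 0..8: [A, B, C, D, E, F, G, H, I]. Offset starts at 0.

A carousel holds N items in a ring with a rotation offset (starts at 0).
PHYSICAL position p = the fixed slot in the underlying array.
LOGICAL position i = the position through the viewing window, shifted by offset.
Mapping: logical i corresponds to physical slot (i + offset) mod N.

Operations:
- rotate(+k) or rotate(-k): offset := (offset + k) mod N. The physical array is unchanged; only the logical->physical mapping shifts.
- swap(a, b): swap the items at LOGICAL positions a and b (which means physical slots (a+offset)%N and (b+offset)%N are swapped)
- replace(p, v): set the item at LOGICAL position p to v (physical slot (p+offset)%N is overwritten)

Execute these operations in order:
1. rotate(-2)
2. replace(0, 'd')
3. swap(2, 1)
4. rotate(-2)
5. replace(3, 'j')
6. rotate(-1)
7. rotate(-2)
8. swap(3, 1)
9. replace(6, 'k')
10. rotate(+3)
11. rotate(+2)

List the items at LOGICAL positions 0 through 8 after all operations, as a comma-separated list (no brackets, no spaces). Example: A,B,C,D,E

Answer: d,k,I,B,C,F,E,D,G

Derivation:
After op 1 (rotate(-2)): offset=7, physical=[A,B,C,D,E,F,G,H,I], logical=[H,I,A,B,C,D,E,F,G]
After op 2 (replace(0, 'd')): offset=7, physical=[A,B,C,D,E,F,G,d,I], logical=[d,I,A,B,C,D,E,F,G]
After op 3 (swap(2, 1)): offset=7, physical=[I,B,C,D,E,F,G,d,A], logical=[d,A,I,B,C,D,E,F,G]
After op 4 (rotate(-2)): offset=5, physical=[I,B,C,D,E,F,G,d,A], logical=[F,G,d,A,I,B,C,D,E]
After op 5 (replace(3, 'j')): offset=5, physical=[I,B,C,D,E,F,G,d,j], logical=[F,G,d,j,I,B,C,D,E]
After op 6 (rotate(-1)): offset=4, physical=[I,B,C,D,E,F,G,d,j], logical=[E,F,G,d,j,I,B,C,D]
After op 7 (rotate(-2)): offset=2, physical=[I,B,C,D,E,F,G,d,j], logical=[C,D,E,F,G,d,j,I,B]
After op 8 (swap(3, 1)): offset=2, physical=[I,B,C,F,E,D,G,d,j], logical=[C,F,E,D,G,d,j,I,B]
After op 9 (replace(6, 'k')): offset=2, physical=[I,B,C,F,E,D,G,d,k], logical=[C,F,E,D,G,d,k,I,B]
After op 10 (rotate(+3)): offset=5, physical=[I,B,C,F,E,D,G,d,k], logical=[D,G,d,k,I,B,C,F,E]
After op 11 (rotate(+2)): offset=7, physical=[I,B,C,F,E,D,G,d,k], logical=[d,k,I,B,C,F,E,D,G]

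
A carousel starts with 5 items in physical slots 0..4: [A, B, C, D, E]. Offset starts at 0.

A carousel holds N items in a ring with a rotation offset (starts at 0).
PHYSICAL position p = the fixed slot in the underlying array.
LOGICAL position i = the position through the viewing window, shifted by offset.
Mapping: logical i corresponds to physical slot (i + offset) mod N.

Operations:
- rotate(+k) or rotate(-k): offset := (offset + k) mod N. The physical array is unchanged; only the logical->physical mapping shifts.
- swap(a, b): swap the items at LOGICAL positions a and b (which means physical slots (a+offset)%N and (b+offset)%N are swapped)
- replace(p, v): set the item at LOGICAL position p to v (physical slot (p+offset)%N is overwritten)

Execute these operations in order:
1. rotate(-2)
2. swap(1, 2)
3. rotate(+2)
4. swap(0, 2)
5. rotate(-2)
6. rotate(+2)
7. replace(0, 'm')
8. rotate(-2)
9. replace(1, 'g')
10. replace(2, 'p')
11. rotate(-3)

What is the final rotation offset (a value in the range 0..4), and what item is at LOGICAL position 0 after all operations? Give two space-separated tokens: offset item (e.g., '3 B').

Answer: 0 p

Derivation:
After op 1 (rotate(-2)): offset=3, physical=[A,B,C,D,E], logical=[D,E,A,B,C]
After op 2 (swap(1, 2)): offset=3, physical=[E,B,C,D,A], logical=[D,A,E,B,C]
After op 3 (rotate(+2)): offset=0, physical=[E,B,C,D,A], logical=[E,B,C,D,A]
After op 4 (swap(0, 2)): offset=0, physical=[C,B,E,D,A], logical=[C,B,E,D,A]
After op 5 (rotate(-2)): offset=3, physical=[C,B,E,D,A], logical=[D,A,C,B,E]
After op 6 (rotate(+2)): offset=0, physical=[C,B,E,D,A], logical=[C,B,E,D,A]
After op 7 (replace(0, 'm')): offset=0, physical=[m,B,E,D,A], logical=[m,B,E,D,A]
After op 8 (rotate(-2)): offset=3, physical=[m,B,E,D,A], logical=[D,A,m,B,E]
After op 9 (replace(1, 'g')): offset=3, physical=[m,B,E,D,g], logical=[D,g,m,B,E]
After op 10 (replace(2, 'p')): offset=3, physical=[p,B,E,D,g], logical=[D,g,p,B,E]
After op 11 (rotate(-3)): offset=0, physical=[p,B,E,D,g], logical=[p,B,E,D,g]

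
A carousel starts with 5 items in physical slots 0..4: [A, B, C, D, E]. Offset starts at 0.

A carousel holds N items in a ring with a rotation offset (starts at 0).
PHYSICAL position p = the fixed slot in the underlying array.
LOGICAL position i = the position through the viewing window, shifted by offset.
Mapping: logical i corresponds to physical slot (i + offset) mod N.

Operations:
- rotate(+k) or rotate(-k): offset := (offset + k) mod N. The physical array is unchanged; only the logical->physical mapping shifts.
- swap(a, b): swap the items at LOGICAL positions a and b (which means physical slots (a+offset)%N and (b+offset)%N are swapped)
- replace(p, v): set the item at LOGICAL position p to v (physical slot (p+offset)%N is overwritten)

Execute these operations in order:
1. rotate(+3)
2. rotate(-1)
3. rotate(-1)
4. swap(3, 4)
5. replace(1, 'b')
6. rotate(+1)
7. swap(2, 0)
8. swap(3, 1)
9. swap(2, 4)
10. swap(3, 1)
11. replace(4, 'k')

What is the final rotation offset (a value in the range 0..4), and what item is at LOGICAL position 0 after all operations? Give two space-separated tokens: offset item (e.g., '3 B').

After op 1 (rotate(+3)): offset=3, physical=[A,B,C,D,E], logical=[D,E,A,B,C]
After op 2 (rotate(-1)): offset=2, physical=[A,B,C,D,E], logical=[C,D,E,A,B]
After op 3 (rotate(-1)): offset=1, physical=[A,B,C,D,E], logical=[B,C,D,E,A]
After op 4 (swap(3, 4)): offset=1, physical=[E,B,C,D,A], logical=[B,C,D,A,E]
After op 5 (replace(1, 'b')): offset=1, physical=[E,B,b,D,A], logical=[B,b,D,A,E]
After op 6 (rotate(+1)): offset=2, physical=[E,B,b,D,A], logical=[b,D,A,E,B]
After op 7 (swap(2, 0)): offset=2, physical=[E,B,A,D,b], logical=[A,D,b,E,B]
After op 8 (swap(3, 1)): offset=2, physical=[D,B,A,E,b], logical=[A,E,b,D,B]
After op 9 (swap(2, 4)): offset=2, physical=[D,b,A,E,B], logical=[A,E,B,D,b]
After op 10 (swap(3, 1)): offset=2, physical=[E,b,A,D,B], logical=[A,D,B,E,b]
After op 11 (replace(4, 'k')): offset=2, physical=[E,k,A,D,B], logical=[A,D,B,E,k]

Answer: 2 A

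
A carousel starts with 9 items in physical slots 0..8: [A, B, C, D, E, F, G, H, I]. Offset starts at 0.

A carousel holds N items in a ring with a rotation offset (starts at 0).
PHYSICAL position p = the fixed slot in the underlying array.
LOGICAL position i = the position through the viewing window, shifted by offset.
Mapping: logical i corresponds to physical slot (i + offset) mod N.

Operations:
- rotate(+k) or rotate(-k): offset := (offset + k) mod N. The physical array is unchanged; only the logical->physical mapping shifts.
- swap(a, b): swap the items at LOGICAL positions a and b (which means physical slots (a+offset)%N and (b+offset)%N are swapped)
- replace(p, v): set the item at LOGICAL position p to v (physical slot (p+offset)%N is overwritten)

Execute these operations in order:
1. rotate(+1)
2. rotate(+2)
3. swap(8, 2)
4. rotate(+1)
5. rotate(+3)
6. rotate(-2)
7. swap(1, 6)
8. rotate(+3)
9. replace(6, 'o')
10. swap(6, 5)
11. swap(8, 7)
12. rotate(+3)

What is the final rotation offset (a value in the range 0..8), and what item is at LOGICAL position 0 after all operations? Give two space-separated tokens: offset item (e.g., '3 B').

After op 1 (rotate(+1)): offset=1, physical=[A,B,C,D,E,F,G,H,I], logical=[B,C,D,E,F,G,H,I,A]
After op 2 (rotate(+2)): offset=3, physical=[A,B,C,D,E,F,G,H,I], logical=[D,E,F,G,H,I,A,B,C]
After op 3 (swap(8, 2)): offset=3, physical=[A,B,F,D,E,C,G,H,I], logical=[D,E,C,G,H,I,A,B,F]
After op 4 (rotate(+1)): offset=4, physical=[A,B,F,D,E,C,G,H,I], logical=[E,C,G,H,I,A,B,F,D]
After op 5 (rotate(+3)): offset=7, physical=[A,B,F,D,E,C,G,H,I], logical=[H,I,A,B,F,D,E,C,G]
After op 6 (rotate(-2)): offset=5, physical=[A,B,F,D,E,C,G,H,I], logical=[C,G,H,I,A,B,F,D,E]
After op 7 (swap(1, 6)): offset=5, physical=[A,B,G,D,E,C,F,H,I], logical=[C,F,H,I,A,B,G,D,E]
After op 8 (rotate(+3)): offset=8, physical=[A,B,G,D,E,C,F,H,I], logical=[I,A,B,G,D,E,C,F,H]
After op 9 (replace(6, 'o')): offset=8, physical=[A,B,G,D,E,o,F,H,I], logical=[I,A,B,G,D,E,o,F,H]
After op 10 (swap(6, 5)): offset=8, physical=[A,B,G,D,o,E,F,H,I], logical=[I,A,B,G,D,o,E,F,H]
After op 11 (swap(8, 7)): offset=8, physical=[A,B,G,D,o,E,H,F,I], logical=[I,A,B,G,D,o,E,H,F]
After op 12 (rotate(+3)): offset=2, physical=[A,B,G,D,o,E,H,F,I], logical=[G,D,o,E,H,F,I,A,B]

Answer: 2 G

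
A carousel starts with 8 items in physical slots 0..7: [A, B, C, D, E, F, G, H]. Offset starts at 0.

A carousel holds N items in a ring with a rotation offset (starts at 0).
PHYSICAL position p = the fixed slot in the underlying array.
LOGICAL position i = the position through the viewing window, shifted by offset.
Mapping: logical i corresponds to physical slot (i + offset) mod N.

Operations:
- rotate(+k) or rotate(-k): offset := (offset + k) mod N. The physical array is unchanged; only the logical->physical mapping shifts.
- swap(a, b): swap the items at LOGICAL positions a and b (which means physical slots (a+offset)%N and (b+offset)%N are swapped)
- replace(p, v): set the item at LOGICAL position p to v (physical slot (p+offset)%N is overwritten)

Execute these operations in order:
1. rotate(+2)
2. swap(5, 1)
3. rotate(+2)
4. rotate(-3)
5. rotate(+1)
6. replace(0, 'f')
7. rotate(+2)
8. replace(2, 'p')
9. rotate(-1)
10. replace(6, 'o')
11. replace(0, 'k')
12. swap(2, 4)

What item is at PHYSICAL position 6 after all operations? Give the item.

After op 1 (rotate(+2)): offset=2, physical=[A,B,C,D,E,F,G,H], logical=[C,D,E,F,G,H,A,B]
After op 2 (swap(5, 1)): offset=2, physical=[A,B,C,H,E,F,G,D], logical=[C,H,E,F,G,D,A,B]
After op 3 (rotate(+2)): offset=4, physical=[A,B,C,H,E,F,G,D], logical=[E,F,G,D,A,B,C,H]
After op 4 (rotate(-3)): offset=1, physical=[A,B,C,H,E,F,G,D], logical=[B,C,H,E,F,G,D,A]
After op 5 (rotate(+1)): offset=2, physical=[A,B,C,H,E,F,G,D], logical=[C,H,E,F,G,D,A,B]
After op 6 (replace(0, 'f')): offset=2, physical=[A,B,f,H,E,F,G,D], logical=[f,H,E,F,G,D,A,B]
After op 7 (rotate(+2)): offset=4, physical=[A,B,f,H,E,F,G,D], logical=[E,F,G,D,A,B,f,H]
After op 8 (replace(2, 'p')): offset=4, physical=[A,B,f,H,E,F,p,D], logical=[E,F,p,D,A,B,f,H]
After op 9 (rotate(-1)): offset=3, physical=[A,B,f,H,E,F,p,D], logical=[H,E,F,p,D,A,B,f]
After op 10 (replace(6, 'o')): offset=3, physical=[A,o,f,H,E,F,p,D], logical=[H,E,F,p,D,A,o,f]
After op 11 (replace(0, 'k')): offset=3, physical=[A,o,f,k,E,F,p,D], logical=[k,E,F,p,D,A,o,f]
After op 12 (swap(2, 4)): offset=3, physical=[A,o,f,k,E,D,p,F], logical=[k,E,D,p,F,A,o,f]

Answer: p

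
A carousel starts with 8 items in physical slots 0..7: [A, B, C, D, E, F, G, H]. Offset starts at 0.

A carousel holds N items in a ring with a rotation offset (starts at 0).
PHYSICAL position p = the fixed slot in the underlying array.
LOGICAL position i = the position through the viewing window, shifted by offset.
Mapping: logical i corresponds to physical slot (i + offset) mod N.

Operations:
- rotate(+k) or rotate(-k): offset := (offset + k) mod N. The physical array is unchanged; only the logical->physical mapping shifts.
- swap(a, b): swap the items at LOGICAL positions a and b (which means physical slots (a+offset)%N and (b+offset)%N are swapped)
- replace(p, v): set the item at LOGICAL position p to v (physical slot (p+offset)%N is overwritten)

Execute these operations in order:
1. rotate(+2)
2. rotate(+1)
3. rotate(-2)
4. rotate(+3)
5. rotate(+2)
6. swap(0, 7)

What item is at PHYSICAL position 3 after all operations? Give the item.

After op 1 (rotate(+2)): offset=2, physical=[A,B,C,D,E,F,G,H], logical=[C,D,E,F,G,H,A,B]
After op 2 (rotate(+1)): offset=3, physical=[A,B,C,D,E,F,G,H], logical=[D,E,F,G,H,A,B,C]
After op 3 (rotate(-2)): offset=1, physical=[A,B,C,D,E,F,G,H], logical=[B,C,D,E,F,G,H,A]
After op 4 (rotate(+3)): offset=4, physical=[A,B,C,D,E,F,G,H], logical=[E,F,G,H,A,B,C,D]
After op 5 (rotate(+2)): offset=6, physical=[A,B,C,D,E,F,G,H], logical=[G,H,A,B,C,D,E,F]
After op 6 (swap(0, 7)): offset=6, physical=[A,B,C,D,E,G,F,H], logical=[F,H,A,B,C,D,E,G]

Answer: D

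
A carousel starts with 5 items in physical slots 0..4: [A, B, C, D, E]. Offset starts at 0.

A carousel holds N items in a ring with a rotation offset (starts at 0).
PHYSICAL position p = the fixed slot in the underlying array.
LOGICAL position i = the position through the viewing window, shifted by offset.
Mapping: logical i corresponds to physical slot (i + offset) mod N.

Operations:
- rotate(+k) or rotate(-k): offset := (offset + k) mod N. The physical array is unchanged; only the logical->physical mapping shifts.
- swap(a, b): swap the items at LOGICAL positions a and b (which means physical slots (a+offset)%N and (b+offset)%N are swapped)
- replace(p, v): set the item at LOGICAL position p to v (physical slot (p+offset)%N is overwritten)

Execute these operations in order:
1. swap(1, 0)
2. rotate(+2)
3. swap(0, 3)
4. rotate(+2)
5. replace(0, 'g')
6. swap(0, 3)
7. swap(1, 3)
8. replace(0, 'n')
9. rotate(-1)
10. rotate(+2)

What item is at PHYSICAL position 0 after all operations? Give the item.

Answer: g

Derivation:
After op 1 (swap(1, 0)): offset=0, physical=[B,A,C,D,E], logical=[B,A,C,D,E]
After op 2 (rotate(+2)): offset=2, physical=[B,A,C,D,E], logical=[C,D,E,B,A]
After op 3 (swap(0, 3)): offset=2, physical=[C,A,B,D,E], logical=[B,D,E,C,A]
After op 4 (rotate(+2)): offset=4, physical=[C,A,B,D,E], logical=[E,C,A,B,D]
After op 5 (replace(0, 'g')): offset=4, physical=[C,A,B,D,g], logical=[g,C,A,B,D]
After op 6 (swap(0, 3)): offset=4, physical=[C,A,g,D,B], logical=[B,C,A,g,D]
After op 7 (swap(1, 3)): offset=4, physical=[g,A,C,D,B], logical=[B,g,A,C,D]
After op 8 (replace(0, 'n')): offset=4, physical=[g,A,C,D,n], logical=[n,g,A,C,D]
After op 9 (rotate(-1)): offset=3, physical=[g,A,C,D,n], logical=[D,n,g,A,C]
After op 10 (rotate(+2)): offset=0, physical=[g,A,C,D,n], logical=[g,A,C,D,n]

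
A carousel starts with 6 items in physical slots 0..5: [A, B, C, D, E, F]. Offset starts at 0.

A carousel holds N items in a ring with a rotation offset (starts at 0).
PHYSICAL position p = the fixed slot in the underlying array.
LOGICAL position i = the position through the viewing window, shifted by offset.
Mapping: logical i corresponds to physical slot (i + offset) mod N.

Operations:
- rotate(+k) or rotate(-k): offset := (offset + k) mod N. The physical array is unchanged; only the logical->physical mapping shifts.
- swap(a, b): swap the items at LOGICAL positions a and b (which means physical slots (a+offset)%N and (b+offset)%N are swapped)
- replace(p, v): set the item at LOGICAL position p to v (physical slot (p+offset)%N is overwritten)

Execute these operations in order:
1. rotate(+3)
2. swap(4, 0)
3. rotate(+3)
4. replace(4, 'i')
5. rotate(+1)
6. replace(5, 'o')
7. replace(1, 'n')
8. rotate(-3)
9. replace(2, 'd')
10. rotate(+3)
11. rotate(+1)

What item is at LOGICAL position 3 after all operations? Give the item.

After op 1 (rotate(+3)): offset=3, physical=[A,B,C,D,E,F], logical=[D,E,F,A,B,C]
After op 2 (swap(4, 0)): offset=3, physical=[A,D,C,B,E,F], logical=[B,E,F,A,D,C]
After op 3 (rotate(+3)): offset=0, physical=[A,D,C,B,E,F], logical=[A,D,C,B,E,F]
After op 4 (replace(4, 'i')): offset=0, physical=[A,D,C,B,i,F], logical=[A,D,C,B,i,F]
After op 5 (rotate(+1)): offset=1, physical=[A,D,C,B,i,F], logical=[D,C,B,i,F,A]
After op 6 (replace(5, 'o')): offset=1, physical=[o,D,C,B,i,F], logical=[D,C,B,i,F,o]
After op 7 (replace(1, 'n')): offset=1, physical=[o,D,n,B,i,F], logical=[D,n,B,i,F,o]
After op 8 (rotate(-3)): offset=4, physical=[o,D,n,B,i,F], logical=[i,F,o,D,n,B]
After op 9 (replace(2, 'd')): offset=4, physical=[d,D,n,B,i,F], logical=[i,F,d,D,n,B]
After op 10 (rotate(+3)): offset=1, physical=[d,D,n,B,i,F], logical=[D,n,B,i,F,d]
After op 11 (rotate(+1)): offset=2, physical=[d,D,n,B,i,F], logical=[n,B,i,F,d,D]

Answer: F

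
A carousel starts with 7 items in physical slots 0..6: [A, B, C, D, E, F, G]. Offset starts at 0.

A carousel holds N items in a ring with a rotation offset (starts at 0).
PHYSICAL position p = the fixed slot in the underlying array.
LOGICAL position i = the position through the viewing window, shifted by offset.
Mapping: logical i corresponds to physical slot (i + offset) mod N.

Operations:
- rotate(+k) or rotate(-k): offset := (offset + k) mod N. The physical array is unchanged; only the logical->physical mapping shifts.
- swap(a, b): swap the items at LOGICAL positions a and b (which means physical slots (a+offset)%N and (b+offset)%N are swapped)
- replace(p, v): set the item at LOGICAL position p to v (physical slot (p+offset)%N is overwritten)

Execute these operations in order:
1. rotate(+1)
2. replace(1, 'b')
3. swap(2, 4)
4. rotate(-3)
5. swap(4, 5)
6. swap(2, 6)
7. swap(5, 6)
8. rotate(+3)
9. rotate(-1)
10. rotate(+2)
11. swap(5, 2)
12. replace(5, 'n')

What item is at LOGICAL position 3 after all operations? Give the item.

After op 1 (rotate(+1)): offset=1, physical=[A,B,C,D,E,F,G], logical=[B,C,D,E,F,G,A]
After op 2 (replace(1, 'b')): offset=1, physical=[A,B,b,D,E,F,G], logical=[B,b,D,E,F,G,A]
After op 3 (swap(2, 4)): offset=1, physical=[A,B,b,F,E,D,G], logical=[B,b,F,E,D,G,A]
After op 4 (rotate(-3)): offset=5, physical=[A,B,b,F,E,D,G], logical=[D,G,A,B,b,F,E]
After op 5 (swap(4, 5)): offset=5, physical=[A,B,F,b,E,D,G], logical=[D,G,A,B,F,b,E]
After op 6 (swap(2, 6)): offset=5, physical=[E,B,F,b,A,D,G], logical=[D,G,E,B,F,b,A]
After op 7 (swap(5, 6)): offset=5, physical=[E,B,F,A,b,D,G], logical=[D,G,E,B,F,A,b]
After op 8 (rotate(+3)): offset=1, physical=[E,B,F,A,b,D,G], logical=[B,F,A,b,D,G,E]
After op 9 (rotate(-1)): offset=0, physical=[E,B,F,A,b,D,G], logical=[E,B,F,A,b,D,G]
After op 10 (rotate(+2)): offset=2, physical=[E,B,F,A,b,D,G], logical=[F,A,b,D,G,E,B]
After op 11 (swap(5, 2)): offset=2, physical=[b,B,F,A,E,D,G], logical=[F,A,E,D,G,b,B]
After op 12 (replace(5, 'n')): offset=2, physical=[n,B,F,A,E,D,G], logical=[F,A,E,D,G,n,B]

Answer: D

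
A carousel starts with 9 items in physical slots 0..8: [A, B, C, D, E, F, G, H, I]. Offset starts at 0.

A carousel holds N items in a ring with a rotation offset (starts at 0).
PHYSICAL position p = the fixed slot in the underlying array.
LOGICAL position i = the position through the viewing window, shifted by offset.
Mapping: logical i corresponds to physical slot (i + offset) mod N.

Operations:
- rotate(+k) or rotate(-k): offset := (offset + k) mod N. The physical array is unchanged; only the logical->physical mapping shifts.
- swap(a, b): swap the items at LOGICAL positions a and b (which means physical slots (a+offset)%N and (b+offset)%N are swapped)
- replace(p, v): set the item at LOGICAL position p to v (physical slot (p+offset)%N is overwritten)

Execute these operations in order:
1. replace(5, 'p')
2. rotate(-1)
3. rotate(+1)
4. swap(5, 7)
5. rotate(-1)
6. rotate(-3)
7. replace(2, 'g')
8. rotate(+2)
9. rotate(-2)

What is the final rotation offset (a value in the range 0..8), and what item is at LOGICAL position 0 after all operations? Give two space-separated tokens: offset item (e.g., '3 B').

After op 1 (replace(5, 'p')): offset=0, physical=[A,B,C,D,E,p,G,H,I], logical=[A,B,C,D,E,p,G,H,I]
After op 2 (rotate(-1)): offset=8, physical=[A,B,C,D,E,p,G,H,I], logical=[I,A,B,C,D,E,p,G,H]
After op 3 (rotate(+1)): offset=0, physical=[A,B,C,D,E,p,G,H,I], logical=[A,B,C,D,E,p,G,H,I]
After op 4 (swap(5, 7)): offset=0, physical=[A,B,C,D,E,H,G,p,I], logical=[A,B,C,D,E,H,G,p,I]
After op 5 (rotate(-1)): offset=8, physical=[A,B,C,D,E,H,G,p,I], logical=[I,A,B,C,D,E,H,G,p]
After op 6 (rotate(-3)): offset=5, physical=[A,B,C,D,E,H,G,p,I], logical=[H,G,p,I,A,B,C,D,E]
After op 7 (replace(2, 'g')): offset=5, physical=[A,B,C,D,E,H,G,g,I], logical=[H,G,g,I,A,B,C,D,E]
After op 8 (rotate(+2)): offset=7, physical=[A,B,C,D,E,H,G,g,I], logical=[g,I,A,B,C,D,E,H,G]
After op 9 (rotate(-2)): offset=5, physical=[A,B,C,D,E,H,G,g,I], logical=[H,G,g,I,A,B,C,D,E]

Answer: 5 H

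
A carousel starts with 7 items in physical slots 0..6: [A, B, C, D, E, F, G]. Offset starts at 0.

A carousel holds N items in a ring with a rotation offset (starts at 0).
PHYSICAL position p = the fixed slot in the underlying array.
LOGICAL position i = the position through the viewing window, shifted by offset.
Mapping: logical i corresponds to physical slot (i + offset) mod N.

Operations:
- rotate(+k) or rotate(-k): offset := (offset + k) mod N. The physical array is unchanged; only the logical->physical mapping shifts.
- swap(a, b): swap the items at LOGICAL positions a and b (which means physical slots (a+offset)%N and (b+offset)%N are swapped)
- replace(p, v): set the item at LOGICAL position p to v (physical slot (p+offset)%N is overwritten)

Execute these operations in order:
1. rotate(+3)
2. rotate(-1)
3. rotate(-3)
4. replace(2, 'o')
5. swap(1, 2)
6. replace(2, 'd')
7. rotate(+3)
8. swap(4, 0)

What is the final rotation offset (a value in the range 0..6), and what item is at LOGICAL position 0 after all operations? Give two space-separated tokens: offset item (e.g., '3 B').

Answer: 2 G

Derivation:
After op 1 (rotate(+3)): offset=3, physical=[A,B,C,D,E,F,G], logical=[D,E,F,G,A,B,C]
After op 2 (rotate(-1)): offset=2, physical=[A,B,C,D,E,F,G], logical=[C,D,E,F,G,A,B]
After op 3 (rotate(-3)): offset=6, physical=[A,B,C,D,E,F,G], logical=[G,A,B,C,D,E,F]
After op 4 (replace(2, 'o')): offset=6, physical=[A,o,C,D,E,F,G], logical=[G,A,o,C,D,E,F]
After op 5 (swap(1, 2)): offset=6, physical=[o,A,C,D,E,F,G], logical=[G,o,A,C,D,E,F]
After op 6 (replace(2, 'd')): offset=6, physical=[o,d,C,D,E,F,G], logical=[G,o,d,C,D,E,F]
After op 7 (rotate(+3)): offset=2, physical=[o,d,C,D,E,F,G], logical=[C,D,E,F,G,o,d]
After op 8 (swap(4, 0)): offset=2, physical=[o,d,G,D,E,F,C], logical=[G,D,E,F,C,o,d]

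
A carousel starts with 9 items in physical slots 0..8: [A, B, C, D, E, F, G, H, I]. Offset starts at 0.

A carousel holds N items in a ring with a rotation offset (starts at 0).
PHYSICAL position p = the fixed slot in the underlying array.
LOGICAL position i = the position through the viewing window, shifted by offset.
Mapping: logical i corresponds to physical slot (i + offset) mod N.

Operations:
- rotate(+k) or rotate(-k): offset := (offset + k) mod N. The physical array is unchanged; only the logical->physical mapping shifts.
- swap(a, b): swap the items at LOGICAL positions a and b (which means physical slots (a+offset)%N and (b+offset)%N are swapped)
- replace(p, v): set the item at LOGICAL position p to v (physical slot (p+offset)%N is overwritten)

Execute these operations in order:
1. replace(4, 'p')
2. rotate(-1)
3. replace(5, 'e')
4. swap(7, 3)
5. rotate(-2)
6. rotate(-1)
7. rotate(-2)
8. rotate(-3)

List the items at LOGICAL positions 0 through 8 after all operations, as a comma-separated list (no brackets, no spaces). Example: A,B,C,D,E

After op 1 (replace(4, 'p')): offset=0, physical=[A,B,C,D,p,F,G,H,I], logical=[A,B,C,D,p,F,G,H,I]
After op 2 (rotate(-1)): offset=8, physical=[A,B,C,D,p,F,G,H,I], logical=[I,A,B,C,D,p,F,G,H]
After op 3 (replace(5, 'e')): offset=8, physical=[A,B,C,D,e,F,G,H,I], logical=[I,A,B,C,D,e,F,G,H]
After op 4 (swap(7, 3)): offset=8, physical=[A,B,G,D,e,F,C,H,I], logical=[I,A,B,G,D,e,F,C,H]
After op 5 (rotate(-2)): offset=6, physical=[A,B,G,D,e,F,C,H,I], logical=[C,H,I,A,B,G,D,e,F]
After op 6 (rotate(-1)): offset=5, physical=[A,B,G,D,e,F,C,H,I], logical=[F,C,H,I,A,B,G,D,e]
After op 7 (rotate(-2)): offset=3, physical=[A,B,G,D,e,F,C,H,I], logical=[D,e,F,C,H,I,A,B,G]
After op 8 (rotate(-3)): offset=0, physical=[A,B,G,D,e,F,C,H,I], logical=[A,B,G,D,e,F,C,H,I]

Answer: A,B,G,D,e,F,C,H,I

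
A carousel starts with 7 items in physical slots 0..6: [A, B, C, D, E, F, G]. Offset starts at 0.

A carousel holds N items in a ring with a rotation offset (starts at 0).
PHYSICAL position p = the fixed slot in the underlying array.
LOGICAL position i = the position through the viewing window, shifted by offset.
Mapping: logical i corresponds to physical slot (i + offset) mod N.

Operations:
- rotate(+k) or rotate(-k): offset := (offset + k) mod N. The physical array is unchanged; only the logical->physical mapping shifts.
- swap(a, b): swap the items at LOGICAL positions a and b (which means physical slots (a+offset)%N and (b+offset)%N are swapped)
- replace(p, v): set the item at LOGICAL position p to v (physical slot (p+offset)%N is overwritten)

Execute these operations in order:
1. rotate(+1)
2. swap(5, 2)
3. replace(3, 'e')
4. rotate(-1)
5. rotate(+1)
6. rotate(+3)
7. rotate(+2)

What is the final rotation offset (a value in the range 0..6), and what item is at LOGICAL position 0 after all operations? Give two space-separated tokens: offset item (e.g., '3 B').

Answer: 6 D

Derivation:
After op 1 (rotate(+1)): offset=1, physical=[A,B,C,D,E,F,G], logical=[B,C,D,E,F,G,A]
After op 2 (swap(5, 2)): offset=1, physical=[A,B,C,G,E,F,D], logical=[B,C,G,E,F,D,A]
After op 3 (replace(3, 'e')): offset=1, physical=[A,B,C,G,e,F,D], logical=[B,C,G,e,F,D,A]
After op 4 (rotate(-1)): offset=0, physical=[A,B,C,G,e,F,D], logical=[A,B,C,G,e,F,D]
After op 5 (rotate(+1)): offset=1, physical=[A,B,C,G,e,F,D], logical=[B,C,G,e,F,D,A]
After op 6 (rotate(+3)): offset=4, physical=[A,B,C,G,e,F,D], logical=[e,F,D,A,B,C,G]
After op 7 (rotate(+2)): offset=6, physical=[A,B,C,G,e,F,D], logical=[D,A,B,C,G,e,F]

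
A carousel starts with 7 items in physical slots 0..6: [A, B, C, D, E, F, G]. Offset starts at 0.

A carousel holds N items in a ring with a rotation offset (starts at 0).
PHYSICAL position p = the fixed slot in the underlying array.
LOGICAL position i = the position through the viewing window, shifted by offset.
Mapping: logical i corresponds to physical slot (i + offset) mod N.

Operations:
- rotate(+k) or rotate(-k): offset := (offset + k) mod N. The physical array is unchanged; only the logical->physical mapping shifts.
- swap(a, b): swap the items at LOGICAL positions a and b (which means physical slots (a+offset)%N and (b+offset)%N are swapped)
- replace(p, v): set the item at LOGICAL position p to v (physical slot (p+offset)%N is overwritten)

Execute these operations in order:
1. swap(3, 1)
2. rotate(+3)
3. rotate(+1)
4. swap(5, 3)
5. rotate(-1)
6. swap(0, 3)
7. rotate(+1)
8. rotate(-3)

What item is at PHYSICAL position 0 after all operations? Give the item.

After op 1 (swap(3, 1)): offset=0, physical=[A,D,C,B,E,F,G], logical=[A,D,C,B,E,F,G]
After op 2 (rotate(+3)): offset=3, physical=[A,D,C,B,E,F,G], logical=[B,E,F,G,A,D,C]
After op 3 (rotate(+1)): offset=4, physical=[A,D,C,B,E,F,G], logical=[E,F,G,A,D,C,B]
After op 4 (swap(5, 3)): offset=4, physical=[C,D,A,B,E,F,G], logical=[E,F,G,C,D,A,B]
After op 5 (rotate(-1)): offset=3, physical=[C,D,A,B,E,F,G], logical=[B,E,F,G,C,D,A]
After op 6 (swap(0, 3)): offset=3, physical=[C,D,A,G,E,F,B], logical=[G,E,F,B,C,D,A]
After op 7 (rotate(+1)): offset=4, physical=[C,D,A,G,E,F,B], logical=[E,F,B,C,D,A,G]
After op 8 (rotate(-3)): offset=1, physical=[C,D,A,G,E,F,B], logical=[D,A,G,E,F,B,C]

Answer: C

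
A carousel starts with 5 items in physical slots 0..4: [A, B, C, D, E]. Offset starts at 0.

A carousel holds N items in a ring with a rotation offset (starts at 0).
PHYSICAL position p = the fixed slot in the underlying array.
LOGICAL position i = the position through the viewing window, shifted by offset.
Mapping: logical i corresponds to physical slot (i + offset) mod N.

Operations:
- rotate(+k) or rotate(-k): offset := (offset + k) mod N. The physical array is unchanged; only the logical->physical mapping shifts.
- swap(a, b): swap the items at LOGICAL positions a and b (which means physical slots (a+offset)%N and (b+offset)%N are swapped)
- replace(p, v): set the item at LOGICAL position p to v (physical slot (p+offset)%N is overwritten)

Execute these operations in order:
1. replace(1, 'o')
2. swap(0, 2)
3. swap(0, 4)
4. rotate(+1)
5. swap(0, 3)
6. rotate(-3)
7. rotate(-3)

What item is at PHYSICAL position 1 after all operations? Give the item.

After op 1 (replace(1, 'o')): offset=0, physical=[A,o,C,D,E], logical=[A,o,C,D,E]
After op 2 (swap(0, 2)): offset=0, physical=[C,o,A,D,E], logical=[C,o,A,D,E]
After op 3 (swap(0, 4)): offset=0, physical=[E,o,A,D,C], logical=[E,o,A,D,C]
After op 4 (rotate(+1)): offset=1, physical=[E,o,A,D,C], logical=[o,A,D,C,E]
After op 5 (swap(0, 3)): offset=1, physical=[E,C,A,D,o], logical=[C,A,D,o,E]
After op 6 (rotate(-3)): offset=3, physical=[E,C,A,D,o], logical=[D,o,E,C,A]
After op 7 (rotate(-3)): offset=0, physical=[E,C,A,D,o], logical=[E,C,A,D,o]

Answer: C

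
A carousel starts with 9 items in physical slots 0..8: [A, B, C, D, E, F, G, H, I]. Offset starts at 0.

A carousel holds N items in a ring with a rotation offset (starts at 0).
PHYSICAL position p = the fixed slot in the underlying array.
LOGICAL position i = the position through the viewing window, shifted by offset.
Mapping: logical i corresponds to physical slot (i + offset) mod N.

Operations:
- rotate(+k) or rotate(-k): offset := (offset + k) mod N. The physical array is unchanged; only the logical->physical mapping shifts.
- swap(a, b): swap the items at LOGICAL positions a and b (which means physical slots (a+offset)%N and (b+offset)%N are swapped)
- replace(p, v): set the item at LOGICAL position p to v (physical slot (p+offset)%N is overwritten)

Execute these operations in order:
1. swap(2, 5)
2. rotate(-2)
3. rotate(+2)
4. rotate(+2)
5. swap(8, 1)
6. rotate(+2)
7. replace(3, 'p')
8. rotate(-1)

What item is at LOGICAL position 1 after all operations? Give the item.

After op 1 (swap(2, 5)): offset=0, physical=[A,B,F,D,E,C,G,H,I], logical=[A,B,F,D,E,C,G,H,I]
After op 2 (rotate(-2)): offset=7, physical=[A,B,F,D,E,C,G,H,I], logical=[H,I,A,B,F,D,E,C,G]
After op 3 (rotate(+2)): offset=0, physical=[A,B,F,D,E,C,G,H,I], logical=[A,B,F,D,E,C,G,H,I]
After op 4 (rotate(+2)): offset=2, physical=[A,B,F,D,E,C,G,H,I], logical=[F,D,E,C,G,H,I,A,B]
After op 5 (swap(8, 1)): offset=2, physical=[A,D,F,B,E,C,G,H,I], logical=[F,B,E,C,G,H,I,A,D]
After op 6 (rotate(+2)): offset=4, physical=[A,D,F,B,E,C,G,H,I], logical=[E,C,G,H,I,A,D,F,B]
After op 7 (replace(3, 'p')): offset=4, physical=[A,D,F,B,E,C,G,p,I], logical=[E,C,G,p,I,A,D,F,B]
After op 8 (rotate(-1)): offset=3, physical=[A,D,F,B,E,C,G,p,I], logical=[B,E,C,G,p,I,A,D,F]

Answer: E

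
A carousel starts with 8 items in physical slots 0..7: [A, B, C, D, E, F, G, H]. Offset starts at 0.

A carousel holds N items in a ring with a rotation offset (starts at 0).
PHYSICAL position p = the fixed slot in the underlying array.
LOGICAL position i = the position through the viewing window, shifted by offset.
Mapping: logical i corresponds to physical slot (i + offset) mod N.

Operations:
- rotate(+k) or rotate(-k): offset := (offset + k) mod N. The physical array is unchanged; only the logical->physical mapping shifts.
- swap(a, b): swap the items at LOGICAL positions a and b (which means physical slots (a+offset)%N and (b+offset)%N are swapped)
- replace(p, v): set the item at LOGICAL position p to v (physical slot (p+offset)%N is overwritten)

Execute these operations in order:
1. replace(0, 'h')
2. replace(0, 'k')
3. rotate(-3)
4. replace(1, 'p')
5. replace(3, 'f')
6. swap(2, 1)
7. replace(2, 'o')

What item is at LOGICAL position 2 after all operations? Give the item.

Answer: o

Derivation:
After op 1 (replace(0, 'h')): offset=0, physical=[h,B,C,D,E,F,G,H], logical=[h,B,C,D,E,F,G,H]
After op 2 (replace(0, 'k')): offset=0, physical=[k,B,C,D,E,F,G,H], logical=[k,B,C,D,E,F,G,H]
After op 3 (rotate(-3)): offset=5, physical=[k,B,C,D,E,F,G,H], logical=[F,G,H,k,B,C,D,E]
After op 4 (replace(1, 'p')): offset=5, physical=[k,B,C,D,E,F,p,H], logical=[F,p,H,k,B,C,D,E]
After op 5 (replace(3, 'f')): offset=5, physical=[f,B,C,D,E,F,p,H], logical=[F,p,H,f,B,C,D,E]
After op 6 (swap(2, 1)): offset=5, physical=[f,B,C,D,E,F,H,p], logical=[F,H,p,f,B,C,D,E]
After op 7 (replace(2, 'o')): offset=5, physical=[f,B,C,D,E,F,H,o], logical=[F,H,o,f,B,C,D,E]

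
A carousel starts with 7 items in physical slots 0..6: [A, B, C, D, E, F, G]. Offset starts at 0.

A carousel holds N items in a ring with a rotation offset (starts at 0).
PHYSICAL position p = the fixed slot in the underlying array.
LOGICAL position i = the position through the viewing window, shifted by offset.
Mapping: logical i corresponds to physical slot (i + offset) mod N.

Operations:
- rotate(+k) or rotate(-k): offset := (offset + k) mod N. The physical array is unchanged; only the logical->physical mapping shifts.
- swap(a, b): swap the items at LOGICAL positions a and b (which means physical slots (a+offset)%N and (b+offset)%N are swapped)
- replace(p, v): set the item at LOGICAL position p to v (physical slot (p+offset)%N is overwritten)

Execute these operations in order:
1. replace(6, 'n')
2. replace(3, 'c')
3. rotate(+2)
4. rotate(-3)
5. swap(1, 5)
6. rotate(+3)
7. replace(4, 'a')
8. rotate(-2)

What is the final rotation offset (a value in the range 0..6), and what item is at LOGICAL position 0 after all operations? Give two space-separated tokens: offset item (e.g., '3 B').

Answer: 0 E

Derivation:
After op 1 (replace(6, 'n')): offset=0, physical=[A,B,C,D,E,F,n], logical=[A,B,C,D,E,F,n]
After op 2 (replace(3, 'c')): offset=0, physical=[A,B,C,c,E,F,n], logical=[A,B,C,c,E,F,n]
After op 3 (rotate(+2)): offset=2, physical=[A,B,C,c,E,F,n], logical=[C,c,E,F,n,A,B]
After op 4 (rotate(-3)): offset=6, physical=[A,B,C,c,E,F,n], logical=[n,A,B,C,c,E,F]
After op 5 (swap(1, 5)): offset=6, physical=[E,B,C,c,A,F,n], logical=[n,E,B,C,c,A,F]
After op 6 (rotate(+3)): offset=2, physical=[E,B,C,c,A,F,n], logical=[C,c,A,F,n,E,B]
After op 7 (replace(4, 'a')): offset=2, physical=[E,B,C,c,A,F,a], logical=[C,c,A,F,a,E,B]
After op 8 (rotate(-2)): offset=0, physical=[E,B,C,c,A,F,a], logical=[E,B,C,c,A,F,a]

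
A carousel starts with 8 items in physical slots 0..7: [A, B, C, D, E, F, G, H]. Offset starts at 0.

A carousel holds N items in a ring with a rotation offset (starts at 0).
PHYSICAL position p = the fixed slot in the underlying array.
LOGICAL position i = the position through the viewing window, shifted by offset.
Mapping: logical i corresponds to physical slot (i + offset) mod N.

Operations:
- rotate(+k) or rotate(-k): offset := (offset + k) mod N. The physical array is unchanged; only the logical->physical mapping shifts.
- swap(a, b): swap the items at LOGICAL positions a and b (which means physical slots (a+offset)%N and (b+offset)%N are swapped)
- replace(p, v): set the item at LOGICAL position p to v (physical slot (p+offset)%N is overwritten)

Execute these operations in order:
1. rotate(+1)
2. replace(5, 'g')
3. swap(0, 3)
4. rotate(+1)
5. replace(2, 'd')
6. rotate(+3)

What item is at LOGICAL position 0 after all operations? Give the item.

After op 1 (rotate(+1)): offset=1, physical=[A,B,C,D,E,F,G,H], logical=[B,C,D,E,F,G,H,A]
After op 2 (replace(5, 'g')): offset=1, physical=[A,B,C,D,E,F,g,H], logical=[B,C,D,E,F,g,H,A]
After op 3 (swap(0, 3)): offset=1, physical=[A,E,C,D,B,F,g,H], logical=[E,C,D,B,F,g,H,A]
After op 4 (rotate(+1)): offset=2, physical=[A,E,C,D,B,F,g,H], logical=[C,D,B,F,g,H,A,E]
After op 5 (replace(2, 'd')): offset=2, physical=[A,E,C,D,d,F,g,H], logical=[C,D,d,F,g,H,A,E]
After op 6 (rotate(+3)): offset=5, physical=[A,E,C,D,d,F,g,H], logical=[F,g,H,A,E,C,D,d]

Answer: F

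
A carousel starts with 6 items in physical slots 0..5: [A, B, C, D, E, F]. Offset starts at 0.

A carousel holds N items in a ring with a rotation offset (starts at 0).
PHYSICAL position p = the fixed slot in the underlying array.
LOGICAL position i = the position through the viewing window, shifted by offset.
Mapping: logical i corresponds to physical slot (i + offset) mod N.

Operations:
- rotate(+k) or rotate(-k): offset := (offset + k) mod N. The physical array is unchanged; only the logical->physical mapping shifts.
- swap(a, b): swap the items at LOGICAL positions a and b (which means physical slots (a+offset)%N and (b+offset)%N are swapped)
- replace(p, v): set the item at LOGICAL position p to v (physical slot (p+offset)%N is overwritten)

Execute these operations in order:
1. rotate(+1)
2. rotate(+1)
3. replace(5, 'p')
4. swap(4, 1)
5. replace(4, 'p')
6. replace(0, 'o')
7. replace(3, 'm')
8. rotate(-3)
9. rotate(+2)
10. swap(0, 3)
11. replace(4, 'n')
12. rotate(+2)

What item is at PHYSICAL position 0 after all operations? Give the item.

After op 1 (rotate(+1)): offset=1, physical=[A,B,C,D,E,F], logical=[B,C,D,E,F,A]
After op 2 (rotate(+1)): offset=2, physical=[A,B,C,D,E,F], logical=[C,D,E,F,A,B]
After op 3 (replace(5, 'p')): offset=2, physical=[A,p,C,D,E,F], logical=[C,D,E,F,A,p]
After op 4 (swap(4, 1)): offset=2, physical=[D,p,C,A,E,F], logical=[C,A,E,F,D,p]
After op 5 (replace(4, 'p')): offset=2, physical=[p,p,C,A,E,F], logical=[C,A,E,F,p,p]
After op 6 (replace(0, 'o')): offset=2, physical=[p,p,o,A,E,F], logical=[o,A,E,F,p,p]
After op 7 (replace(3, 'm')): offset=2, physical=[p,p,o,A,E,m], logical=[o,A,E,m,p,p]
After op 8 (rotate(-3)): offset=5, physical=[p,p,o,A,E,m], logical=[m,p,p,o,A,E]
After op 9 (rotate(+2)): offset=1, physical=[p,p,o,A,E,m], logical=[p,o,A,E,m,p]
After op 10 (swap(0, 3)): offset=1, physical=[p,E,o,A,p,m], logical=[E,o,A,p,m,p]
After op 11 (replace(4, 'n')): offset=1, physical=[p,E,o,A,p,n], logical=[E,o,A,p,n,p]
After op 12 (rotate(+2)): offset=3, physical=[p,E,o,A,p,n], logical=[A,p,n,p,E,o]

Answer: p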